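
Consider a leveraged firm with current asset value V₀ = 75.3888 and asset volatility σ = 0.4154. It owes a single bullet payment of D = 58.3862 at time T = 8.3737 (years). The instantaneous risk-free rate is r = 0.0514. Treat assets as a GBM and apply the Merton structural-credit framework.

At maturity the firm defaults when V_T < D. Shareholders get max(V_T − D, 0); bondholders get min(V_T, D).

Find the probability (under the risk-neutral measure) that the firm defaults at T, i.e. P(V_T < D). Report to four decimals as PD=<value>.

PD=0.5121

d₁ = [ln(V₀/D) + (r + σ²/2)T] / (σ√T)
   = [ln(75.3888/58.3862) + (0.0514 + 0.5·0.4154²)·8.3737] / (0.4154·√8.3737)
   = [0.255579 + 1.152879] / 1.202057 = 1.171706
d₂ = d₁ − σ√T = 1.171706 − 1.202057 = -0.030351
risk-neutral PD = N(−d₂) = N(0.030351) = 0.512106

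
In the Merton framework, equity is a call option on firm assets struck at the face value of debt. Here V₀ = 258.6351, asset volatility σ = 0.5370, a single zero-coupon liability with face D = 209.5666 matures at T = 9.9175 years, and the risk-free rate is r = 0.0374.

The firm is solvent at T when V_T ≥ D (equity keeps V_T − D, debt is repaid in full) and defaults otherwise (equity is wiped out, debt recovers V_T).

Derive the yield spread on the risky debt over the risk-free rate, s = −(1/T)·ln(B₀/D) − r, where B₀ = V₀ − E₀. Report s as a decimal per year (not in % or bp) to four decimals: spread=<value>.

d₁ = [ln(V₀/D) + (r + σ²/2)T] / (σ√T)
   = [ln(258.6351/209.5666) + (0.0374 + 0.5·0.5370²)·9.9175] / (0.5370·√9.9175)
   = [0.210377 + 1.800864] / 1.691124 = 1.189293
d₂ = d₁ − σ√T = 1.189293 − 1.691124 = -0.501831
N(d₁) = 0.882838,  N(d₂) = 0.307893,  e^(−rT) = 0.690103
E₀ = V₀·N(d₁) − D·e^(−rT)·N(d₂)
   = 258.6351·0.882838 − 209.5666·0.690103·0.307893 = 183.804539
B₀ = V₀ − E₀ = 258.6351 − 183.804539 = 74.830561
spread = −(1/T)·ln(B₀/D) − r = −(1/9.9175)·ln(74.830561/209.5666) − 0.0374 = 0.06643819

spread=0.0664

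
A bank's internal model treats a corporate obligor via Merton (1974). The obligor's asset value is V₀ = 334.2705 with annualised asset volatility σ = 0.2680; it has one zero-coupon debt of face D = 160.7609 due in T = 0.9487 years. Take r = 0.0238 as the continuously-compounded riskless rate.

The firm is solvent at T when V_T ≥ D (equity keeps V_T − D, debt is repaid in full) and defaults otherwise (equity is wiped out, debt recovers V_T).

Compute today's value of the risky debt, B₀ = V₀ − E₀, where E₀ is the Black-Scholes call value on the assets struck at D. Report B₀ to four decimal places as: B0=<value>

B0=157.1385

d₁ = [ln(V₀/D) + (r + σ²/2)T] / (σ√T)
   = [ln(334.2705/160.7609) + (0.0238 + 0.5·0.2680²)·0.9487] / (0.2680·√0.9487)
   = [0.732032 + 0.056649] / 0.261035 = 3.021358
d₂ = d₁ − σ√T = 3.021358 − 0.261035 = 2.760323
N(d₁) = 0.998742,  N(d₂) = 0.997113,  e^(−rT) = 0.977674
E₀ = V₀·N(d₁) − D·e^(−rT)·N(d₂)
   = 334.2705·0.998742 − 160.7609·0.977674·0.997113 = 177.131961
B₀ = V₀ − E₀ = 334.2705 − 177.131961 = 157.138539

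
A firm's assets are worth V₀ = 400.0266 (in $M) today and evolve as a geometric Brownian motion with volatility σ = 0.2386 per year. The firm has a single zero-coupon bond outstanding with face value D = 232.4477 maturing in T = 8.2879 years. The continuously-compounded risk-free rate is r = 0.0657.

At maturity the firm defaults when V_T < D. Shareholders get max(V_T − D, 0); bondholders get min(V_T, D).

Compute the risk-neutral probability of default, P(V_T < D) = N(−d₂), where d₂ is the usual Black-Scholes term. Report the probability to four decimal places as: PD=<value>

PD=0.1076

d₁ = [ln(V₀/D) + (r + σ²/2)T] / (σ√T)
   = [ln(400.0266/232.4477) + (0.0657 + 0.5·0.2386²)·8.2879] / (0.2386·√8.2879)
   = [0.542866 + 0.780430] / 0.686899 = 1.926479
d₂ = d₁ − σ√T = 1.926479 − 0.686899 = 1.239580
risk-neutral PD = N(−d₂) = N(-1.239580) = 0.107565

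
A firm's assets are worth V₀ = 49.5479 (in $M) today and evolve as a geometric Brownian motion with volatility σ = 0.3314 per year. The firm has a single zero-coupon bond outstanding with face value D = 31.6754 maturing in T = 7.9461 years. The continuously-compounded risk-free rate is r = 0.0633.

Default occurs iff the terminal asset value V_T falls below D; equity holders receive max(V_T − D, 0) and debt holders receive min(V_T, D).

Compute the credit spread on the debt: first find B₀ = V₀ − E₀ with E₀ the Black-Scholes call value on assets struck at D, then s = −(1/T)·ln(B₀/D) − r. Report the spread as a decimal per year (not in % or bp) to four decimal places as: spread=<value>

d₁ = [ln(V₀/D) + (r + σ²/2)T] / (σ√T)
   = [ln(49.5479/31.6754) + (0.0633 + 0.5·0.3314²)·7.9461] / (0.3314·√7.9461)
   = [0.447400 + 0.939332] / 0.934178 = 1.484441
d₂ = d₁ − σ√T = 1.484441 − 0.934178 = 0.550263
N(d₁) = 0.931154,  N(d₂) = 0.708931,  e^(−rT) = 0.604721
E₀ = V₀·N(d₁) − D·e^(−rT)·N(d₂)
   = 49.5479·0.931154 − 31.6754·0.604721·0.708931 = 32.557318
B₀ = V₀ − E₀ = 49.5479 − 32.557318 = 16.990582
spread = −(1/T)·ln(B₀/D) − r = −(1/7.9461)·ln(16.990582/31.6754) − 0.0633 = 0.01508828

spread=0.0151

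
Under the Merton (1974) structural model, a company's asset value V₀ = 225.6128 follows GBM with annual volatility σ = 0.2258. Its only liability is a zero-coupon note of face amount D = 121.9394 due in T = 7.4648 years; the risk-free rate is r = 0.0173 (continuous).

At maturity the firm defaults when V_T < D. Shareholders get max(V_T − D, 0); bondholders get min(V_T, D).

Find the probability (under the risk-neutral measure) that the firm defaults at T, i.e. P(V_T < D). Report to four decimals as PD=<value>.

d₁ = [ln(V₀/D) + (r + σ²/2)T] / (σ√T)
   = [ln(225.6128/121.9394) + (0.0173 + 0.5·0.2258²)·7.4648] / (0.2258·√7.4648)
   = [0.615296 + 0.319440] / 0.616926 = 1.515151
d₂ = d₁ − σ√T = 1.515151 − 0.616926 = 0.898225
risk-neutral PD = N(−d₂) = N(-0.898225) = 0.184533

PD=0.1845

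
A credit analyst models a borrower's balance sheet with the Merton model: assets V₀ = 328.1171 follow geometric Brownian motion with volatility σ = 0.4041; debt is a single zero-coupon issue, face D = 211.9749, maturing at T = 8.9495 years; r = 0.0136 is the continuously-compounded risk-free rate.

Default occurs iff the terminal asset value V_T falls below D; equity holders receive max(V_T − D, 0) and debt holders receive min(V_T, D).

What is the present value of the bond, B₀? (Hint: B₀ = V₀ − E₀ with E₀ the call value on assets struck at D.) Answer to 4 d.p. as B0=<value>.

d₁ = [ln(V₀/D) + (r + σ²/2)T] / (σ√T)
   = [ln(328.1171/211.9749) + (0.0136 + 0.5·0.4041²)·8.9495] / (0.4041·√8.9495)
   = [0.436903 + 0.852426] / 1.208894 = 1.066535
d₂ = d₁ − σ√T = 1.066535 − 1.208894 = -0.142359
N(d₁) = 0.856909,  N(d₂) = 0.443398,  e^(−rT) = 0.885402
E₀ = V₀·N(d₁) − D·e^(−rT)·N(d₂)
   = 328.1171·0.856909 − 211.9749·0.885402·0.443398 = 197.948187
B₀ = V₀ − E₀ = 328.1171 − 197.948187 = 130.168913

B0=130.1689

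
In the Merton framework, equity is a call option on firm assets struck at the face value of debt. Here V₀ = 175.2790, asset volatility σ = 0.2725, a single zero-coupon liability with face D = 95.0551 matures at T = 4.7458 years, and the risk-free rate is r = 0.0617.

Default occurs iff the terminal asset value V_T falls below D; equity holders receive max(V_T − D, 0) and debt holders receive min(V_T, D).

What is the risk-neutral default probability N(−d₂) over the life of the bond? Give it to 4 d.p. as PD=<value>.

PD=0.1099

d₁ = [ln(V₀/D) + (r + σ²/2)T] / (σ√T)
   = [ln(175.2790/95.0551) + (0.0617 + 0.5·0.2725²)·4.7458] / (0.2725·√4.7458)
   = [0.611922 + 0.469019] / 0.593637 = 1.820877
d₂ = d₁ − σ√T = 1.820877 − 0.593637 = 1.227240
risk-neutral PD = N(−d₂) = N(-1.227240) = 0.109866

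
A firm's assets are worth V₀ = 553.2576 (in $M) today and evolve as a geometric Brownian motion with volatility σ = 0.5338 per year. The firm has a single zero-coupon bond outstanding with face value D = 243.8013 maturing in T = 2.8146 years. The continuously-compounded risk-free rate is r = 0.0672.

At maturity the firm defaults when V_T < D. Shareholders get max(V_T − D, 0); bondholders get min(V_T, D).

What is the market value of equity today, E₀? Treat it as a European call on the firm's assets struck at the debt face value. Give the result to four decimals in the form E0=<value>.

E0=369.7162

d₁ = [ln(V₀/D) + (r + σ²/2)T] / (σ√T)
   = [ln(553.2576/243.8013) + (0.0672 + 0.5·0.5338²)·2.8146] / (0.5338·√2.8146)
   = [0.819470 + 0.590141] / 0.895544 = 1.574027
d₂ = d₁ − σ√T = 1.574027 − 0.895544 = 0.678483
N(d₁) = 0.942259,  N(d₂) = 0.751267,  e^(−rT) = 0.827670
E₀ = V₀·N(d₁) − D·e^(−rT)·N(d₂)
   = 553.2576·0.942259 − 243.8013·0.827670·0.751267 = 369.716244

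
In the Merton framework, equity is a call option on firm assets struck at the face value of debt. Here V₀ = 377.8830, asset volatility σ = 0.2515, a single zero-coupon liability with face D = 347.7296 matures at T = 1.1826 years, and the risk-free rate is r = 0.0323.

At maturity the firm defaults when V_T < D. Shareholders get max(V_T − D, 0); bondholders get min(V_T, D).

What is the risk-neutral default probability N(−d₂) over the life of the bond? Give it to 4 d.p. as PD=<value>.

d₁ = [ln(V₀/D) + (r + σ²/2)T] / (σ√T)
   = [ln(377.8830/347.7296) + (0.0323 + 0.5·0.2515²)·1.1826] / (0.2515·√1.1826)
   = [0.083159 + 0.075599] / 0.273500 = 0.580470
d₂ = d₁ − σ√T = 0.580470 − 0.273500 = 0.306971
risk-neutral PD = N(−d₂) = N(-0.306971) = 0.379433

PD=0.3794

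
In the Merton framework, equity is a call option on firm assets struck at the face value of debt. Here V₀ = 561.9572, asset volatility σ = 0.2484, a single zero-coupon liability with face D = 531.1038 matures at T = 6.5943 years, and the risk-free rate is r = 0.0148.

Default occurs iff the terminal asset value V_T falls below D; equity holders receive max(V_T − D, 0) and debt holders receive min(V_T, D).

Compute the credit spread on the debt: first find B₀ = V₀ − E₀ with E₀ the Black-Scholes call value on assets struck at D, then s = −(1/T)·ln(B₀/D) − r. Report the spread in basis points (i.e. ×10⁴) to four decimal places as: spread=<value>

d₁ = [ln(V₀/D) + (r + σ²/2)T] / (σ√T)
   = [ln(561.9572/531.1038) + (0.0148 + 0.5·0.2484²)·6.5943] / (0.2484·√6.5943)
   = [0.056468 + 0.301038] / 0.637876 = 0.560464
d₂ = d₁ − σ√T = 0.560464 − 0.637876 = -0.077411
N(d₁) = 0.712419,  N(d₂) = 0.469148,  e^(−rT) = 0.907016
E₀ = V₀·N(d₁) − D·e^(−rT)·N(d₂)
   = 561.9572·0.712419 − 531.1038·0.907016·0.469148 = 174.350962
B₀ = V₀ − E₀ = 561.9572 − 174.350962 = 387.606238
spread = −(1/T)·ln(B₀/D) − r = −(1/6.5943)·ln(387.606238/531.1038) − 0.0148 = 0.03296360
in basis points: 0.03296360 × 10⁴ = 329.6360 bp

spread=329.6360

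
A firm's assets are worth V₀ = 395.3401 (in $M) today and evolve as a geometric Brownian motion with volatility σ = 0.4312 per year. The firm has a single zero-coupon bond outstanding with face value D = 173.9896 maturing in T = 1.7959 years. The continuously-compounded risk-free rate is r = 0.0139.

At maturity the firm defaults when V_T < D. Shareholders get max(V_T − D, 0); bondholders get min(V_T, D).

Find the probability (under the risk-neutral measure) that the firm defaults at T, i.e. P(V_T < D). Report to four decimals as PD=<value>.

PD=0.1201

d₁ = [ln(V₀/D) + (r + σ²/2)T] / (σ√T)
   = [ln(395.3401/173.9896) + (0.0139 + 0.5·0.4312²)·1.7959] / (0.4312·√1.7959)
   = [0.820751 + 0.191922] / 0.577856 = 1.752465
d₂ = d₁ − σ√T = 1.752465 − 0.577856 = 1.174609
risk-neutral PD = N(−d₂) = N(-1.174609) = 0.120076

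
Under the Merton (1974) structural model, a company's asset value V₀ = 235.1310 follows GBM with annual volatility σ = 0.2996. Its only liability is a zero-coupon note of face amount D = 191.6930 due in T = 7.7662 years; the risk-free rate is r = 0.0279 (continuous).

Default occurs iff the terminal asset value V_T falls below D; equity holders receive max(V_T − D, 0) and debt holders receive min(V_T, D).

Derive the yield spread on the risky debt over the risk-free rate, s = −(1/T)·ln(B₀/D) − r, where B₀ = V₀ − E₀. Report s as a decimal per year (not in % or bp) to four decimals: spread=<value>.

d₁ = [ln(V₀/D) + (r + σ²/2)T] / (σ√T)
   = [ln(235.1310/191.6930) + (0.0279 + 0.5·0.2996²)·7.7662] / (0.2996·√7.7662)
   = [0.204248 + 0.565225] / 0.834922 = 0.921609
d₂ = d₁ − σ√T = 0.921609 − 0.834922 = 0.086687
N(d₁) = 0.821634,  N(d₂) = 0.534540,  e^(−rT) = 0.805190
E₀ = V₀·N(d₁) − D·e^(−rT)·N(d₂)
   = 235.1310·0.821634 − 191.6930·0.805190·0.534540 = 110.685735
B₀ = V₀ − E₀ = 235.1310 − 110.685735 = 124.445265
spread = −(1/T)·ln(B₀/D) − r = −(1/7.7662)·ln(124.445265/191.6930) − 0.0279 = 0.02772941

spread=0.0277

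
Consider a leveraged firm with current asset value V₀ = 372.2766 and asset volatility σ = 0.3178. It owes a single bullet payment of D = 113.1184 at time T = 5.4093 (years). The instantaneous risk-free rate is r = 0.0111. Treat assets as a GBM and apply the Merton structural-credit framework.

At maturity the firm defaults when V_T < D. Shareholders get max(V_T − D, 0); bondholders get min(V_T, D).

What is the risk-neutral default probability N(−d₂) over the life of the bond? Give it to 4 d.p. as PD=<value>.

d₁ = [ln(V₀/D) + (r + σ²/2)T] / (σ√T)
   = [ln(372.2766/113.1184) + (0.0111 + 0.5·0.3178²)·5.4093] / (0.3178·√5.4093)
   = [1.191202 + 0.333204] / 0.739136 = 2.062416
d₂ = d₁ − σ√T = 2.062416 − 0.739136 = 1.323280
risk-neutral PD = N(−d₂) = N(-1.323280) = 0.092871

PD=0.0929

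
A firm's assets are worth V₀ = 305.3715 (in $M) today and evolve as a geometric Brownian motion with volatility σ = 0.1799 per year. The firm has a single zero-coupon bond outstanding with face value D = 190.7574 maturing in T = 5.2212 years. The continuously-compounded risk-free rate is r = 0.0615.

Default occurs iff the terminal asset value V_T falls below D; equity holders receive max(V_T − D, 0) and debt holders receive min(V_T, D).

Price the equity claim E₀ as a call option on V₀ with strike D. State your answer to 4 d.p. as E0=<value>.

E0=167.8651

d₁ = [ln(V₀/D) + (r + σ²/2)T] / (σ√T)
   = [ln(305.3715/190.7574) + (0.0615 + 0.5·0.1799²)·5.2212] / (0.1799·√5.2212)
   = [0.470527 + 0.405593] / 0.411071 = 2.131313
d₂ = d₁ − σ√T = 2.131313 − 0.411071 = 1.720242
N(d₁) = 0.983468,  N(d₂) = 0.957306,  e^(−rT) = 0.725348
E₀ = V₀·N(d₁) − D·e^(−rT)·N(d₂)
   = 305.3715·0.983468 − 190.7574·0.725348·0.957306 = 167.865107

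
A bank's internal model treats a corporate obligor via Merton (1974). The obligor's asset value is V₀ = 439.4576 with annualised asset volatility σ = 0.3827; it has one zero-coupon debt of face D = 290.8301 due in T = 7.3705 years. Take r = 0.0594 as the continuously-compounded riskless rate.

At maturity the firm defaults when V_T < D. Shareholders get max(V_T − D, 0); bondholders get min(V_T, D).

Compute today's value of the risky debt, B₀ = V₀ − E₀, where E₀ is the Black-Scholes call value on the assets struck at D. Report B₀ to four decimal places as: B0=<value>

d₁ = [ln(V₀/D) + (r + σ²/2)T] / (σ√T)
   = [ln(439.4576/290.8301) + (0.0594 + 0.5·0.3827²)·7.3705] / (0.3827·√7.3705)
   = [0.412802 + 0.977547] / 1.038979 = 1.338187
d₂ = d₁ − σ√T = 1.338187 − 1.038979 = 0.299208
N(d₁) = 0.909582,  N(d₂) = 0.617609,  e^(−rT) = 0.645450
E₀ = V₀·N(d₁) − D·e^(−rT)·N(d₂)
   = 439.4576·0.909582 − 290.8301·0.645450·0.617609 = 283.787554
B₀ = V₀ − E₀ = 439.4576 − 283.787554 = 155.670046

B0=155.6700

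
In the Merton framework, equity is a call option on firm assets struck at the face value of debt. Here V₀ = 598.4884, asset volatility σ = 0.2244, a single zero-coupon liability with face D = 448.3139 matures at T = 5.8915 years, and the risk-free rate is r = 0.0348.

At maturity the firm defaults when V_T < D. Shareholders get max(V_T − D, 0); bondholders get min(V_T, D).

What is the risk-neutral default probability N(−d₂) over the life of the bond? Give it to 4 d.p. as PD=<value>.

d₁ = [ln(V₀/D) + (r + σ²/2)T] / (σ√T)
   = [ln(598.4884/448.3139) + (0.0348 + 0.5·0.2244²)·5.8915] / (0.2244·√5.8915)
   = [0.288913 + 0.353359] / 0.544673 = 1.179188
d₂ = d₁ − σ√T = 1.179188 − 0.544673 = 0.634515
risk-neutral PD = N(−d₂) = N(-0.634515) = 0.262872

PD=0.2629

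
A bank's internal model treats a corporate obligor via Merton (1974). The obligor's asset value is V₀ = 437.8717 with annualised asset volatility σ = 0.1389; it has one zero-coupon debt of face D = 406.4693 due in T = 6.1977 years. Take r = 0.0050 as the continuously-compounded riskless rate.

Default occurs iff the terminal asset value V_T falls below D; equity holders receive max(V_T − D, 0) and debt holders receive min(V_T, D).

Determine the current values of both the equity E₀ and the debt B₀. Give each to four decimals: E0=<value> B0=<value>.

d₁ = [ln(V₀/D) + (r + σ²/2)T] / (σ√T)
   = [ln(437.8717/406.4693) + (0.0050 + 0.5·0.1389²)·6.1977] / (0.1389·√6.1977)
   = [0.074418 + 0.090775] / 0.345794 = 0.477720
d₂ = d₁ − σ√T = 0.477720 − 0.345794 = 0.131926
N(d₁) = 0.683575,  N(d₂) = 0.552479,  e^(−rT) = 0.969487
E₀ = V₀·N(d₁) − D·e^(−rT)·N(d₂)
   = 437.8717·0.683575 − 406.4693·0.969487·0.552479 = 81.604911
B₀ = V₀ − E₀ = 437.8717 − 81.604911 = 356.266789

E0=81.6049 B0=356.2668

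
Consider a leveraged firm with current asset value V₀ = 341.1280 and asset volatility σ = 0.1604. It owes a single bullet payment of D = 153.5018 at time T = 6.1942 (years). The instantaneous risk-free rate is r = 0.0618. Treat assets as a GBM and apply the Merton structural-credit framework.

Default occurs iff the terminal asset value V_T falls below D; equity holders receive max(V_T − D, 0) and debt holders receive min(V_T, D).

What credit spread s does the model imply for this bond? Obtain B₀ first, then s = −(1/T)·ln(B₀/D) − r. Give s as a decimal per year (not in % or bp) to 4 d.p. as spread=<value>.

spread=0.0001

d₁ = [ln(V₀/D) + (r + σ²/2)T] / (σ√T)
   = [ln(341.1280/153.5018) + (0.0618 + 0.5·0.1604²)·6.1942] / (0.1604·√6.1942)
   = [0.798545 + 0.462484] / 0.399206 = 3.158845
d₂ = d₁ − σ√T = 3.158845 − 0.399206 = 2.759639
N(d₁) = 0.999208,  N(d₂) = 0.997107,  e^(−rT) = 0.681948
E₀ = V₀·N(d₁) − D·e^(−rT)·N(d₂)
   = 341.1280·0.999208 − 153.5018·0.681948·0.997107 = 236.480423
B₀ = V₀ − E₀ = 341.1280 − 236.480423 = 104.647577
spread = −(1/T)·ln(B₀/D) − r = −(1/6.1942)·ln(104.647577/153.5018) − 0.0618 = 0.00005044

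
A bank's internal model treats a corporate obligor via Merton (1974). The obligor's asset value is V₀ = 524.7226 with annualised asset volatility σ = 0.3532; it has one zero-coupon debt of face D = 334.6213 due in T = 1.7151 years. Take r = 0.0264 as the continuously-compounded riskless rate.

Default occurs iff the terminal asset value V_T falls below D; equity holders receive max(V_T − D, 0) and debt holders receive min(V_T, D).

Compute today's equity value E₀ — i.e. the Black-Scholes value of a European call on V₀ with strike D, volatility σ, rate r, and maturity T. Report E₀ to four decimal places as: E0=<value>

E0=218.4576

d₁ = [ln(V₀/D) + (r + σ²/2)T] / (σ√T)
   = [ln(524.7226/334.6213) + (0.0264 + 0.5·0.3532²)·1.7151] / (0.3532·√1.7151)
   = [0.449870 + 0.152258] / 0.462557 = 1.301739
d₂ = d₁ − σ√T = 1.301739 − 0.462557 = 0.839181
N(d₁) = 0.903497,  N(d₂) = 0.799316,  e^(−rT) = 0.955731
E₀ = V₀·N(d₁) − D·e^(−rT)·N(d₂)
   = 524.7226·0.903497 − 334.6213·0.955731·0.799316 = 218.457631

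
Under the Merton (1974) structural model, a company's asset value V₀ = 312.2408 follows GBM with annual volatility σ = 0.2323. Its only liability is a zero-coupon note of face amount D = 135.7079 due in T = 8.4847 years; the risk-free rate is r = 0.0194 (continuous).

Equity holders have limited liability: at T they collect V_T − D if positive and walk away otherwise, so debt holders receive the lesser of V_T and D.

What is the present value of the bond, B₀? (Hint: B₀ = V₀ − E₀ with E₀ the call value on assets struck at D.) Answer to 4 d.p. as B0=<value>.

B0=111.2902

d₁ = [ln(V₀/D) + (r + σ²/2)T] / (σ√T)
   = [ln(312.2408/135.7079) + (0.0194 + 0.5·0.2323²)·8.4847] / (0.2323·√8.4847)
   = [0.833270 + 0.393534] / 0.676655 = 1.813042
d₂ = d₁ − σ√T = 1.813042 − 0.676655 = 1.136387
N(d₁) = 0.965087,  N(d₂) = 0.872103,  e^(−rT) = 0.848230
E₀ = V₀·N(d₁) − D·e^(−rT)·N(d₂)
   = 312.2408·0.965087 − 135.7079·0.848230·0.872103 = 200.950559
B₀ = V₀ − E₀ = 312.2408 − 200.950559 = 111.290241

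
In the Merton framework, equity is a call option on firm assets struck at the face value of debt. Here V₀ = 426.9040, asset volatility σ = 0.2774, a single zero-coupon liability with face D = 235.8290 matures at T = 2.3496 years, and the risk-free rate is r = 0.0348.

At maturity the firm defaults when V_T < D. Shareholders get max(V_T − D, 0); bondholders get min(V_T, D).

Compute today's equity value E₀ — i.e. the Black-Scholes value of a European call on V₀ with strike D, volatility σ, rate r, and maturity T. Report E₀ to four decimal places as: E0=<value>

E0=212.6361

d₁ = [ln(V₀/D) + (r + σ²/2)T] / (σ√T)
   = [ln(426.9040/235.8290) + (0.0348 + 0.5·0.2774²)·2.3496] / (0.2774·√2.3496)
   = [0.593452 + 0.172168] / 0.425210 = 1.800569
d₂ = d₁ − σ√T = 1.800569 − 0.425210 = 1.375359
N(d₁) = 0.964115,  N(d₂) = 0.915490,  e^(−rT) = 0.921487
E₀ = V₀·N(d₁) − D·e^(−rT)·N(d₂)
   = 426.9040·0.964115 − 235.8290·0.921487·0.915490 = 212.636077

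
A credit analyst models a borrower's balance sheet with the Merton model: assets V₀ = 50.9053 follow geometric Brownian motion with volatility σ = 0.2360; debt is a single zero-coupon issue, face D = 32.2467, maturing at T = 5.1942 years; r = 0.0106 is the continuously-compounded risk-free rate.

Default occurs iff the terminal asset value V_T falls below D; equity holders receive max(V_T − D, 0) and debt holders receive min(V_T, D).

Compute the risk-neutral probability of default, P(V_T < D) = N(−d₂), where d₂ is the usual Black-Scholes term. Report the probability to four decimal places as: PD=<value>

PD=0.2475

d₁ = [ln(V₀/D) + (r + σ²/2)T] / (σ√T)
   = [ln(50.9053/32.2467) + (0.0106 + 0.5·0.2360²)·5.1942] / (0.2360·√5.1942)
   = [0.456551 + 0.199707] / 0.537863 = 1.220122
d₂ = d₁ − σ√T = 1.220122 − 0.537863 = 0.682259
risk-neutral PD = N(−d₂) = N(-0.682259) = 0.247537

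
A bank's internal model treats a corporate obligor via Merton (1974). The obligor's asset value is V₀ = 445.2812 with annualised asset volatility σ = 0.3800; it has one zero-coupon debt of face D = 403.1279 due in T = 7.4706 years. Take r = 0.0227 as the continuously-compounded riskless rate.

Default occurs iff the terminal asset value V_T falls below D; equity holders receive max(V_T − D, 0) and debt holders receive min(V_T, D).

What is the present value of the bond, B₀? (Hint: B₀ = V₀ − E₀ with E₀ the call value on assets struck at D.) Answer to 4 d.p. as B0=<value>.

d₁ = [ln(V₀/D) + (r + σ²/2)T] / (σ√T)
   = [ln(445.2812/403.1279) + (0.0227 + 0.5·0.3800²)·7.4706] / (0.3800·√7.4706)
   = [0.099452 + 0.708960] / 1.038631 = 0.778344
d₂ = d₁ − σ√T = 0.778344 − 1.038631 = -0.260287
N(d₁) = 0.781817,  N(d₂) = 0.397321,  e^(−rT) = 0.844017
E₀ = V₀·N(d₁) − D·e^(−rT)·N(d₂)
   = 445.2812·0.781817 − 403.1279·0.844017·0.397321 = 212.941106
B₀ = V₀ − E₀ = 445.2812 − 212.941106 = 232.340094

B0=232.3401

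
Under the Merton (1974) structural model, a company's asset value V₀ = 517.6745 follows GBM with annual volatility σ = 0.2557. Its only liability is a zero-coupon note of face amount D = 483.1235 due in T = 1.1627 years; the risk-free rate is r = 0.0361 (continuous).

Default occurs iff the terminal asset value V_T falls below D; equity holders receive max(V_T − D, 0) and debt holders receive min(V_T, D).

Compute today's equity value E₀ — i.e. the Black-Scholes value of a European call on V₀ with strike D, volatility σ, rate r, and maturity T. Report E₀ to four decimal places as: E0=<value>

E0=85.2550

d₁ = [ln(V₀/D) + (r + σ²/2)T] / (σ√T)
   = [ln(517.6745/483.1235) + (0.0361 + 0.5·0.2557²)·1.1627] / (0.2557·√1.1627)
   = [0.069074 + 0.079984] / 0.275718 = 0.540618
d₂ = d₁ − σ√T = 0.540618 − 0.275718 = 0.264900
N(d₁) = 0.705615,  N(d₂) = 0.604457,  e^(−rT) = 0.958895
E₀ = V₀·N(d₁) − D·e^(−rT)·N(d₂)
   = 517.6745·0.705615 − 483.1235·0.958895·0.604457 = 85.255050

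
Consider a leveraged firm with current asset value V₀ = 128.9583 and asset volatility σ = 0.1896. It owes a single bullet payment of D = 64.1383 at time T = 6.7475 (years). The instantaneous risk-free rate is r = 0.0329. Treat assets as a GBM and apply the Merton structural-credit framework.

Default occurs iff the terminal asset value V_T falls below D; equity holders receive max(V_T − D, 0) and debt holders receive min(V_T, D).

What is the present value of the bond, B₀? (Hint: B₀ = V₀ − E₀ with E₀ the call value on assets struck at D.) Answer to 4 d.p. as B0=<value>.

d₁ = [ln(V₀/D) + (r + σ²/2)T] / (σ√T)
   = [ln(128.9583/64.1383) + (0.0329 + 0.5·0.1896²)·6.7475] / (0.1896·√6.7475)
   = [0.698447 + 0.343273] / 0.492504 = 2.115151
d₂ = d₁ − σ√T = 2.115151 − 0.492504 = 1.622647
N(d₁) = 0.982791,  N(d₂) = 0.947668,  e^(−rT) = 0.800921
E₀ = V₀·N(d₁) − D·e^(−rT)·N(d₂)
   = 128.9583·0.982791 − 64.1383·0.800921·0.947668 = 78.057697
B₀ = V₀ − E₀ = 128.9583 − 78.057697 = 50.900603

B0=50.9006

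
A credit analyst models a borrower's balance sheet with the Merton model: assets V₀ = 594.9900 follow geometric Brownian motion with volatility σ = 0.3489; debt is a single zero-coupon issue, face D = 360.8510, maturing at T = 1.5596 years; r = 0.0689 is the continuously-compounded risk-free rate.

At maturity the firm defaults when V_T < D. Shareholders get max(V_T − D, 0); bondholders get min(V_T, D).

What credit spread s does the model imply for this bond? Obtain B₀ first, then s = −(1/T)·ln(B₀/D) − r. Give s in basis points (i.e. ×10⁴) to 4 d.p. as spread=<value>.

spread=139.7244

d₁ = [ln(V₀/D) + (r + σ²/2)T] / (σ√T)
   = [ln(594.9900/360.8510) + (0.0689 + 0.5·0.3489²)·1.5596] / (0.3489·√1.5596)
   = [0.500079 + 0.202382] / 0.435720 = 1.612186
d₂ = d₁ − σ√T = 1.612186 − 0.435720 = 1.176466
N(d₁) = 0.946539,  N(d₂) = 0.880296,  e^(−rT) = 0.898116
E₀ = V₀·N(d₁) − D·e^(−rT)·N(d₂)
   = 594.9900·0.946539 − 360.8510·0.898116·0.880296 = 277.889972
B₀ = V₀ − E₀ = 594.9900 − 277.889972 = 317.100028
spread = −(1/T)·ln(B₀/D) − r = −(1/1.5596)·ln(317.100028/360.8510) − 0.0689 = 0.01397244
in basis points: 0.01397244 × 10⁴ = 139.7244 bp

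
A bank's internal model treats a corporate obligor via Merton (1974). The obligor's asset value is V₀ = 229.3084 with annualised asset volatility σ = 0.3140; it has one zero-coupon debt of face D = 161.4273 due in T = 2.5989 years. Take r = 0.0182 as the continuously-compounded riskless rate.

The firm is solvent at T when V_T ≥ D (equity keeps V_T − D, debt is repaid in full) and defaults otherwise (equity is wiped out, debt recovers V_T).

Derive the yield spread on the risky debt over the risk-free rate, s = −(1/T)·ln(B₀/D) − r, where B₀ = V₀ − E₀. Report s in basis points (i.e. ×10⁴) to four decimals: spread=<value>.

d₁ = [ln(V₀/D) + (r + σ²/2)T] / (σ√T)
   = [ln(229.3084/161.4273) + (0.0182 + 0.5·0.3140²)·2.5989] / (0.3140·√2.5989)
   = [0.351013 + 0.175421] / 0.506203 = 1.039966
d₂ = d₁ − σ√T = 1.039966 − 0.506203 = 0.533763
N(d₁) = 0.850822,  N(d₂) = 0.703247,  e^(−rT) = 0.953801
E₀ = V₀·N(d₁) − D·e^(−rT)·N(d₂)
   = 229.3084·0.850822 − 161.4273·0.953801·0.703247 = 86.821982
B₀ = V₀ − E₀ = 229.3084 − 86.821982 = 142.486418
spread = −(1/T)·ln(B₀/D) − r = −(1/2.5989)·ln(142.486418/161.4273) − 0.0182 = 0.02982347
in basis points: 0.02982347 × 10⁴ = 298.2347 bp

spread=298.2347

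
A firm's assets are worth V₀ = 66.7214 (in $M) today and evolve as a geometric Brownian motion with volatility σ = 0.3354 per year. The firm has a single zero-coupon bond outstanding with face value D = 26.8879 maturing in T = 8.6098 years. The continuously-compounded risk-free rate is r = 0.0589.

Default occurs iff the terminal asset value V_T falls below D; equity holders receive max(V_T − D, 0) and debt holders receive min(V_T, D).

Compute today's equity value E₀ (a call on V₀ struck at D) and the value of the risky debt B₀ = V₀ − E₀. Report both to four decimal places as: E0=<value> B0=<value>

E0=51.5273 B0=15.1941

d₁ = [ln(V₀/D) + (r + σ²/2)T] / (σ√T)
   = [ln(66.7214/26.8879) + (0.0589 + 0.5·0.3354²)·8.6098] / (0.3354·√8.6098)
   = [0.908849 + 0.991389] / 0.984146 = 1.930850
d₂ = d₁ − σ√T = 1.930850 − 0.984146 = 0.946704
N(d₁) = 0.973249,  N(d₂) = 0.828105,  e^(−rT) = 0.602229
E₀ = V₀·N(d₁) − D·e^(−rT)·N(d₂)
   = 66.7214·0.973249 − 26.8879·0.602229·0.828105 = 51.527309
B₀ = V₀ − E₀ = 66.7214 − 51.527309 = 15.194091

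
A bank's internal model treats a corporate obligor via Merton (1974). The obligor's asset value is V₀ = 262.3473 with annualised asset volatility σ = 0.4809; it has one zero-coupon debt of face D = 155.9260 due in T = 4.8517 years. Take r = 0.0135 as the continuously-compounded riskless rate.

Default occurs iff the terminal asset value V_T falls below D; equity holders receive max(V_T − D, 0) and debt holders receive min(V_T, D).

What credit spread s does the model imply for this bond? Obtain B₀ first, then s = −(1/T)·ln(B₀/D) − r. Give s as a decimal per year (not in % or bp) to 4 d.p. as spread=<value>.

spread=0.0566

d₁ = [ln(V₀/D) + (r + σ²/2)T] / (σ√T)
   = [ln(262.3473/155.9260) + (0.0135 + 0.5·0.4809²)·4.8517] / (0.4809·√4.8517)
   = [0.520288 + 0.626512] / 1.059258 = 1.082644
d₂ = d₁ − σ√T = 1.082644 − 1.059258 = 0.023386
N(d₁) = 0.860517,  N(d₂) = 0.509329,  e^(−rT) = 0.936601
E₀ = V₀·N(d₁) − D·e^(−rT)·N(d₂)
   = 262.3473·0.860517 − 155.9260·0.936601·0.509329 = 151.371644
B₀ = V₀ − E₀ = 262.3473 − 151.371644 = 110.975656
spread = −(1/T)·ln(B₀/D) − r = −(1/4.8517)·ln(110.975656/155.9260) − 0.0135 = 0.05659310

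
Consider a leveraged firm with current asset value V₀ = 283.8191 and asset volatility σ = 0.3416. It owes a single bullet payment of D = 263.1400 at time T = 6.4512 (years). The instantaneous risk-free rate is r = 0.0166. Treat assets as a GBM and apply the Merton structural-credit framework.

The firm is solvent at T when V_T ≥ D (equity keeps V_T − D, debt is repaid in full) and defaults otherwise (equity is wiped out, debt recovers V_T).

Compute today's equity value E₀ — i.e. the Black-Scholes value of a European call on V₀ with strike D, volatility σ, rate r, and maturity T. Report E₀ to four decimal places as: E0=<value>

d₁ = [ln(V₀/D) + (r + σ²/2)T] / (σ√T)
   = [ln(283.8191/263.1400) + (0.0166 + 0.5·0.3416²)·6.4512] / (0.3416·√6.4512)
   = [0.075651 + 0.483487] / 0.867637 = 0.644437
d₂ = d₁ − σ√T = 0.644437 − 0.867637 = -0.223200
N(d₁) = 0.740354,  N(d₂) = 0.411690,  e^(−rT) = 0.898445
E₀ = V₀·N(d₁) − D·e^(−rT)·N(d₂)
   = 283.8191·0.740354 − 263.1400·0.898445·0.411690 = 112.796192

E0=112.7962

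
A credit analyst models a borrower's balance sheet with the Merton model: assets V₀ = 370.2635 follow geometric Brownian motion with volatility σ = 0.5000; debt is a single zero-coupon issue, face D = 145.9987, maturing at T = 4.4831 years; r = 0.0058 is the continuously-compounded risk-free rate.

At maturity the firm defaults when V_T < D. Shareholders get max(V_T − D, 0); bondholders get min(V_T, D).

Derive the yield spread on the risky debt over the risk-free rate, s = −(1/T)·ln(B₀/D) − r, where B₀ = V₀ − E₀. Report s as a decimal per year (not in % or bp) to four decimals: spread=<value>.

spread=0.0379

d₁ = [ln(V₀/D) + (r + σ²/2)T] / (σ√T)
   = [ln(370.2635/145.9987) + (0.0058 + 0.5·0.5000²)·4.4831] / (0.5000·√4.4831)
   = [0.930617 + 0.586389] / 1.058667 = 1.432941
d₂ = d₁ − σ√T = 1.432941 − 1.058667 = 0.374274
N(d₁) = 0.924063,  N(d₂) = 0.645900,  e^(−rT) = 0.974333
E₀ = V₀·N(d₁) − D·e^(−rT)·N(d₂)
   = 370.2635·0.924063 − 145.9987·0.974333·0.645900 = 250.266521
B₀ = V₀ − E₀ = 370.2635 − 250.266521 = 119.996979
spread = −(1/T)·ln(B₀/D) − r = −(1/4.4831)·ln(119.996979/145.9987) − 0.0058 = 0.03794900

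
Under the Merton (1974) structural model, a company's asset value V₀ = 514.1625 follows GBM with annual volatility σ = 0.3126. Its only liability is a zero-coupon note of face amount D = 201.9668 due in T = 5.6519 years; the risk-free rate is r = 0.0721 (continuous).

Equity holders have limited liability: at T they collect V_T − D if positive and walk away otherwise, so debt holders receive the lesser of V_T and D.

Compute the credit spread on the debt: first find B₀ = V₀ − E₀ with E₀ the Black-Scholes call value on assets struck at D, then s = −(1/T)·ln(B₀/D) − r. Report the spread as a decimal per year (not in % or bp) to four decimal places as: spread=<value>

d₁ = [ln(V₀/D) + (r + σ²/2)T] / (σ√T)
   = [ln(514.1625/201.9668) + (0.0721 + 0.5·0.3126²)·5.6519] / (0.3126·√5.6519)
   = [0.934436 + 0.683650] / 0.743167 = 2.177286
d₂ = d₁ − σ√T = 2.177286 − 0.743167 = 1.434119
N(d₁) = 0.985270,  N(d₂) = 0.924231,  e^(−rT) = 0.665310
E₀ = V₀·N(d₁) − D·e^(−rT)·N(d₂)
   = 514.1625·0.985270 − 201.9668·0.665310·0.924231 = 382.399662
B₀ = V₀ − E₀ = 514.1625 − 382.399662 = 131.762838
spread = −(1/T)·ln(B₀/D) − r = −(1/5.6519)·ln(131.762838/201.9668) − 0.0721 = 0.00346746

spread=0.0035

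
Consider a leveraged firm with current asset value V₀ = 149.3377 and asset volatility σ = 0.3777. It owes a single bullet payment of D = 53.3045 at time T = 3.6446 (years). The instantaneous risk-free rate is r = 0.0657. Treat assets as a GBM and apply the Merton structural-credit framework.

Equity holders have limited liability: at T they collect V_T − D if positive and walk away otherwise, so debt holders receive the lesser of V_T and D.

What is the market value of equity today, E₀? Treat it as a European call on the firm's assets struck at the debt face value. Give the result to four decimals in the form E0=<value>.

d₁ = [ln(V₀/D) + (r + σ²/2)T] / (σ√T)
   = [ln(149.3377/53.3045) + (0.0657 + 0.5·0.3777²)·3.6446] / (0.3777·√3.6446)
   = [1.030189 + 0.499415] / 0.721061 = 2.121324
d₂ = d₁ − σ√T = 2.121324 − 0.721061 = 1.400264
N(d₁) = 0.983053,  N(d₂) = 0.919283,  e^(−rT) = 0.787060
E₀ = V₀·N(d₁) − D·e^(−rT)·N(d₂)
   = 149.3377·0.983053 − 53.3045·0.787060·0.919283 = 108.239371

E0=108.2394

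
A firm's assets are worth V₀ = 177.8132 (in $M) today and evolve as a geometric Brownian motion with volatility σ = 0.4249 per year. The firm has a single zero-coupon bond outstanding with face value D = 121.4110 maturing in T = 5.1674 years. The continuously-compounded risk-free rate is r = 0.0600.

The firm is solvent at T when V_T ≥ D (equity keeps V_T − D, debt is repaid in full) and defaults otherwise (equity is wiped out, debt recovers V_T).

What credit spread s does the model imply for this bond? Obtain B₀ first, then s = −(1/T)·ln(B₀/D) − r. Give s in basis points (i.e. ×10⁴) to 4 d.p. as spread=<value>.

spread=378.5369

d₁ = [ln(V₀/D) + (r + σ²/2)T] / (σ√T)
   = [ln(177.8132/121.4110) + (0.0600 + 0.5·0.4249²)·5.1674] / (0.4249·√5.1674)
   = [0.381552 + 0.776505] / 0.965879 = 1.198967
d₂ = d₁ − σ√T = 1.198967 − 0.965879 = 0.233088
N(d₁) = 0.884730,  N(d₂) = 0.592153,  e^(−rT) = 0.733415
E₀ = V₀·N(d₁) − D·e^(−rT)·N(d₂)
   = 177.8132·0.884730 − 121.4110·0.733415·0.592153 = 104.588533
B₀ = V₀ − E₀ = 177.8132 − 104.588533 = 73.224667
spread = −(1/T)·ln(B₀/D) − r = −(1/5.1674)·ln(73.224667/121.4110) − 0.0600 = 0.03785369
in basis points: 0.03785369 × 10⁴ = 378.5369 bp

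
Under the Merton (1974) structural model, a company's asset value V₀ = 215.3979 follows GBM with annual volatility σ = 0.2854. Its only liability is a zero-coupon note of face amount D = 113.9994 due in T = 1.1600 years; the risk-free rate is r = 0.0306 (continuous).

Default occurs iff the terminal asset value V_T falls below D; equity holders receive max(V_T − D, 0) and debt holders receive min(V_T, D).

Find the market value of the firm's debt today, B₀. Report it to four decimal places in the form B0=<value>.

d₁ = [ln(V₀/D) + (r + σ²/2)T] / (σ√T)
   = [ln(215.3979/113.9994) + (0.0306 + 0.5·0.2854²)·1.1600] / (0.2854·√1.1600)
   = [0.636294 + 0.082739] / 0.307385 = 2.339191
d₂ = d₁ − σ√T = 2.339191 − 0.307385 = 2.031806
N(d₁) = 0.990337,  N(d₂) = 0.978913,  e^(−rT) = 0.965127
E₀ = V₀·N(d₁) − D·e^(−rT)·N(d₂)
   = 215.3979·0.990337 − 113.9994·0.965127·0.978913 = 105.612741
B₀ = V₀ − E₀ = 215.3979 − 105.612741 = 109.785159

B0=109.7852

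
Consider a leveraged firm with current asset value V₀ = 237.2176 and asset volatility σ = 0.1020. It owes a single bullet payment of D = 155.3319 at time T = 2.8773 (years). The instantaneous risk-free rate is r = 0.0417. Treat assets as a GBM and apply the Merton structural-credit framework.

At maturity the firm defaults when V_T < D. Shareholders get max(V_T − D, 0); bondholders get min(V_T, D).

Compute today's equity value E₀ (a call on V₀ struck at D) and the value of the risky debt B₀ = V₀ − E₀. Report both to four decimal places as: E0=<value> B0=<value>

E0=99.4555 B0=137.7621

d₁ = [ln(V₀/D) + (r + σ²/2)T] / (σ√T)
   = [ln(237.2176/155.3319) + (0.0417 + 0.5·0.1020²)·2.8773] / (0.1020·√2.8773)
   = [0.423414 + 0.134951] / 0.173019 = 3.227196
d₂ = d₁ − σ√T = 3.227196 − 0.173019 = 3.054177
N(d₁) = 0.999375,  N(d₂) = 0.998872,  e^(−rT) = 0.886935
E₀ = V₀·N(d₁) − D·e^(−rT)·N(d₂)
   = 237.2176·0.999375 − 155.3319·0.886935·0.998872 = 99.455463
B₀ = V₀ − E₀ = 237.2176 − 99.455463 = 137.762137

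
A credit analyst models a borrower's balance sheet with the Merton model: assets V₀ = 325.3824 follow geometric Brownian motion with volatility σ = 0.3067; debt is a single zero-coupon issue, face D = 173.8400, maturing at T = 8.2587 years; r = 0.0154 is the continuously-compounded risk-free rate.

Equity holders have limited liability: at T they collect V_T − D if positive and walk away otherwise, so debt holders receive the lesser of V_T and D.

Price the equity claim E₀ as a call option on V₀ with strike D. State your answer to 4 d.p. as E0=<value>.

d₁ = [ln(V₀/D) + (r + σ²/2)T] / (σ√T)
   = [ln(325.3824/173.8400) + (0.0154 + 0.5·0.3067²)·8.2587] / (0.3067·√8.2587)
   = [0.626866 + 0.515611] / 0.881393 = 1.296217
d₂ = d₁ − σ√T = 1.296217 − 0.881393 = 0.414824
N(d₁) = 0.902550,  N(d₂) = 0.660865,  e^(−rT) = 0.880572
E₀ = V₀·N(d₁) − D·e^(−rT)·N(d₂)
   = 325.3824·0.902550 − 173.8400·0.880572·0.660865 = 192.509553

E0=192.5096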